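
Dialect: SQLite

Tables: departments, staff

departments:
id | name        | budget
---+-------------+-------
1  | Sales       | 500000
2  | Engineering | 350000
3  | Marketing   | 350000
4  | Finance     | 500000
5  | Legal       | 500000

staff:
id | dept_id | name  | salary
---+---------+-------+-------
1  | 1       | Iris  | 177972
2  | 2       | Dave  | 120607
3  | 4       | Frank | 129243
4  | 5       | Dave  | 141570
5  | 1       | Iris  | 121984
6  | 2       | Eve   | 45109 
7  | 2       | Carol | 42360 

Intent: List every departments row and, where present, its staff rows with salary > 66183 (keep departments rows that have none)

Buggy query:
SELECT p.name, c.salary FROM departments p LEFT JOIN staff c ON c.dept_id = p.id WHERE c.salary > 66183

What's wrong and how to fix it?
Bug: Filtering c.salary in WHERE discards the NULL rows produced by LEFT JOIN, turning it into an inner join

Fix: Put 'c.salary > 66183' in the JOIN's ON clause instead of WHERE

Corrected query:
SELECT p.name, c.salary FROM departments p LEFT JOIN staff c ON c.dept_id = p.id AND c.salary > 66183

Result:
name        | salary
------------+-------
Sales       | 121984
Sales       | 177972
Engineering | 120607
Marketing   | NULL  
Finance     | 129243
Legal       | 141570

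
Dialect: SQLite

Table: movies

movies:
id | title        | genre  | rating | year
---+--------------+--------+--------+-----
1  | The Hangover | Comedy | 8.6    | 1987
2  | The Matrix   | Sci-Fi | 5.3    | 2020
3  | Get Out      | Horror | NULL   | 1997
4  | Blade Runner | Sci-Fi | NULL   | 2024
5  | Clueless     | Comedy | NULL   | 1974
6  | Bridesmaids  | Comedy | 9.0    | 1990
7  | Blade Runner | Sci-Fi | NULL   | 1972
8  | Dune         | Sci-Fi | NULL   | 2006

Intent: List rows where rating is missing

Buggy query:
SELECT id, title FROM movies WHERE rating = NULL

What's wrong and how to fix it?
Bug: '= NULL' is always unknown in SQL three-valued logic, so no rows match

Fix: Replace '= NULL' with 'IS NULL'

Corrected query:
SELECT id, title FROM movies WHERE rating IS NULL

Result:
id | title       
---+-------------
3  | Get Out     
4  | Blade Runner
5  | Clueless    
7  | Blade Runner
8  | Dune        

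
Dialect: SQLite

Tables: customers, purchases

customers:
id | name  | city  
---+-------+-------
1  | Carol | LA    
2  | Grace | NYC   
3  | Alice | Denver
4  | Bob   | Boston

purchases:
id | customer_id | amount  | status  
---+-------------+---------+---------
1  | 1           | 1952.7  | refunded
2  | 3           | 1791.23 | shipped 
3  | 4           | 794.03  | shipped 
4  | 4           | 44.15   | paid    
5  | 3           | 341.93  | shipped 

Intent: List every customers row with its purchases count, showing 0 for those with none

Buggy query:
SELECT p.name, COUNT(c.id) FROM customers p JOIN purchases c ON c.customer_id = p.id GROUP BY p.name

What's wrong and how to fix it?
Bug: INNER JOIN drops customers rows that have no matching purchases rows

Fix: Use LEFT JOIN so parents without children still appear (COUNT(c.id) gives 0)

Corrected query:
SELECT p.name, COUNT(c.id) FROM customers p LEFT JOIN purchases c ON c.customer_id = p.id GROUP BY p.name

Result:
name  | COUNT(c.id)
------+------------
Alice | 2          
Bob   | 2          
Carol | 1          
Grace | 0          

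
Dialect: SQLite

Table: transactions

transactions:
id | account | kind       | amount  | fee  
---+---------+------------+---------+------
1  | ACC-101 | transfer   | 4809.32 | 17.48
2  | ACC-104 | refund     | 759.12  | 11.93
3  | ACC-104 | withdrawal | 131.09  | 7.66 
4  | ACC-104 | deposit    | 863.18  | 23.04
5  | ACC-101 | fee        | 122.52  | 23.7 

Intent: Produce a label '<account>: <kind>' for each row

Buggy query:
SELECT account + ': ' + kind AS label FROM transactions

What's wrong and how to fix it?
Bug: SQLite uses || for string concatenation; + coerces text to numbers (yielding 0)

Fix: Use the || operator for string concatenation

Corrected query:
SELECT account || ': ' || kind AS label FROM transactions

Result:
label              
-------------------
ACC-101: transfer  
ACC-104: refund    
ACC-104: withdrawal
ACC-104: deposit   
ACC-101: fee       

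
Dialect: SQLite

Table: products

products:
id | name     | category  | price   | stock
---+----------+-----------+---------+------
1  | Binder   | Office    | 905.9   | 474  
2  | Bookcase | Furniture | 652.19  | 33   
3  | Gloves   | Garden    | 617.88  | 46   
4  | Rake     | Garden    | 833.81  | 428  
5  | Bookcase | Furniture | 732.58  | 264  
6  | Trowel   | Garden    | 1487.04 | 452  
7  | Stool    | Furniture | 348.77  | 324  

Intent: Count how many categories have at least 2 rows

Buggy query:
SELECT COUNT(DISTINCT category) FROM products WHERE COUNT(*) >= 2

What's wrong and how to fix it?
Bug: WHERE filters individual rows, not groups, so a group-level COUNT is invalid there

Fix: Use a subquery that GROUPs and filters with HAVING, then count its rows

Corrected query:
SELECT COUNT(*) FROM (SELECT category FROM products GROUP BY category HAVING COUNT(*) >= 2)

Result:
COUNT(*)
--------
2       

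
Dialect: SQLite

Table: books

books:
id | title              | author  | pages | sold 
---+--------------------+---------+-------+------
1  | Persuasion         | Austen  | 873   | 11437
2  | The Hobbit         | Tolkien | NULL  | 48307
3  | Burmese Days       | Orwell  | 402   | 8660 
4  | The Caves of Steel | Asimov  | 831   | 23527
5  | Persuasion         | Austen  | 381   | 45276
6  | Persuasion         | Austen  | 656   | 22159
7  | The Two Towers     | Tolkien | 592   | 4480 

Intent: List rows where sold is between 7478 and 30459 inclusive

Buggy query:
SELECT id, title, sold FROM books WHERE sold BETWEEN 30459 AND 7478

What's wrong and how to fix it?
Bug: The bounds are reversed; BETWEEN a AND b requires a <= b to match anything

Fix: Write BETWEEN 7478 AND 30459

Corrected query:
SELECT id, title, sold FROM books WHERE sold BETWEEN 7478 AND 30459

Result:
id | title              | sold 
---+--------------------+------
1  | Persuasion         | 11437
3  | Burmese Days       | 8660 
4  | The Caves of Steel | 23527
6  | Persuasion         | 22159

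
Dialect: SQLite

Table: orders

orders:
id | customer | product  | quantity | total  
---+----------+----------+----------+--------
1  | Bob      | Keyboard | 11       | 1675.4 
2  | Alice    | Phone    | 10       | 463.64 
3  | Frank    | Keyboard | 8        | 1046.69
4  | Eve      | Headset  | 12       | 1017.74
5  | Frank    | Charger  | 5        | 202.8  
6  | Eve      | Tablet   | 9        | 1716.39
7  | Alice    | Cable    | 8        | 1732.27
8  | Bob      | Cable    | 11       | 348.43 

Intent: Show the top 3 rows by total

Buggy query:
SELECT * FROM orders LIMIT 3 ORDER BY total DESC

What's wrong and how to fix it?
Bug: LIMIT must come after ORDER BY

Fix: Swap the clauses: ORDER BY first, then LIMIT

Corrected query:
SELECT * FROM orders ORDER BY total DESC LIMIT 3

Result:
id | customer | product  | quantity | total  
---+----------+----------+----------+--------
7  | Alice    | Cable    | 8        | 1732.27
6  | Eve      | Tablet   | 9        | 1716.39
1  | Bob      | Keyboard | 11       | 1675.4 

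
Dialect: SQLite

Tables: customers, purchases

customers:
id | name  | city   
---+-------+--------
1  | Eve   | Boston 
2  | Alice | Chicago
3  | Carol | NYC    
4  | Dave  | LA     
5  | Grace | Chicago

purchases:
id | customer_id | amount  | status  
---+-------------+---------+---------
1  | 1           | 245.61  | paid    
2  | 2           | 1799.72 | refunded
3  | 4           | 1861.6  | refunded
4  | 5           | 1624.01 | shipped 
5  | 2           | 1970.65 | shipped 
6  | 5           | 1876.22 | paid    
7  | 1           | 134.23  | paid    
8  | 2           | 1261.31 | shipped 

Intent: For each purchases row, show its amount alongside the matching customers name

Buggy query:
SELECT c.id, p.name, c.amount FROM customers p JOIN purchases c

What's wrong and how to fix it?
Bug: Missing join condition: each purchases row is matched to all customers rows instead of just its own

Fix: Add ON c.customer_id = p.id to the JOIN

Corrected query:
SELECT c.id, p.name, c.amount FROM customers p JOIN purchases c ON c.customer_id = p.id

Result:
id | name  | amount 
---+-------+--------
1  | Eve   | 245.61 
2  | Alice | 1799.72
3  | Dave  | 1861.6 
4  | Grace | 1624.01
5  | Alice | 1970.65
6  | Grace | 1876.22
7  | Eve   | 134.23 
8  | Alice | 1261.31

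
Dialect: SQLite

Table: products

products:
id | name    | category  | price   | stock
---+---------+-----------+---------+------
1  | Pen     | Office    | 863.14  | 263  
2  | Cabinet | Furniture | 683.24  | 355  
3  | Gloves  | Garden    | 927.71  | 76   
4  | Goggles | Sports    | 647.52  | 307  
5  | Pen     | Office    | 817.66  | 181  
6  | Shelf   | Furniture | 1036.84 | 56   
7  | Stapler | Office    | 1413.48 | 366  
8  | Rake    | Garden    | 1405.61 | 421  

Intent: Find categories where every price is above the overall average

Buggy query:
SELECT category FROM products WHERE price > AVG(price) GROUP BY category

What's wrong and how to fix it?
Bug: AVG() is an aggregate; it can't sit directly in WHERE

Fix: Compute the overall average in a scalar subquery and compare each group's MIN against it in HAVING

Corrected query:
SELECT category FROM products GROUP BY category HAVING MIN(price) > (SELECT AVG(price) FROM products)

Result:
(no rows)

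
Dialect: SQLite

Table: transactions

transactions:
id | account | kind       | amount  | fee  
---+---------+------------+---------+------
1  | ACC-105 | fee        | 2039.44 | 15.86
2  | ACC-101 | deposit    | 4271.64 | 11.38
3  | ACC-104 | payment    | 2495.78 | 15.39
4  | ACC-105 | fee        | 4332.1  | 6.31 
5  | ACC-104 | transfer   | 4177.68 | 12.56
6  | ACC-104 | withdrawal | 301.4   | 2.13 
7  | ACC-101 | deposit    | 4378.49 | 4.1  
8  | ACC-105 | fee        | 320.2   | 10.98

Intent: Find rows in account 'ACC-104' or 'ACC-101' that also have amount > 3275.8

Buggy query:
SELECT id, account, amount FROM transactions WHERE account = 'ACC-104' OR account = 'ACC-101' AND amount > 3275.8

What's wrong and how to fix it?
Bug: Without parentheses, AND is evaluated before OR, so the amount filter only applies to the 'ACC-101' branch

Fix: Add parentheses around the OR so the AND applies to both alternatives

Corrected query:
SELECT id, account, amount FROM transactions WHERE (account = 'ACC-104' OR account = 'ACC-101') AND amount > 3275.8

Result:
id | account | amount 
---+---------+--------
2  | ACC-101 | 4271.64
5  | ACC-104 | 4177.68
7  | ACC-101 | 4378.49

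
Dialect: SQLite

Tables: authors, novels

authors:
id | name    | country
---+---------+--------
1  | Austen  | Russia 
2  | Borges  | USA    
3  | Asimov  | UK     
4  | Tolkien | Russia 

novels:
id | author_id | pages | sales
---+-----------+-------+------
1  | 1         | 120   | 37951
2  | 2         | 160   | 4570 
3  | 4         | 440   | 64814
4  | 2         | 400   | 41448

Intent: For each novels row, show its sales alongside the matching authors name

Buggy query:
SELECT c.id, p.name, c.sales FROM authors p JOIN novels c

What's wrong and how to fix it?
Bug: Missing join condition: each novels row is matched to all authors rows instead of just its own

Fix: Specify the join condition linking the foreign key to the parent id

Corrected query:
SELECT c.id, p.name, c.sales FROM authors p JOIN novels c ON c.author_id = p.id

Result:
id | name    | sales
---+---------+------
1  | Austen  | 37951
2  | Borges  | 4570 
3  | Tolkien | 64814
4  | Borges  | 41448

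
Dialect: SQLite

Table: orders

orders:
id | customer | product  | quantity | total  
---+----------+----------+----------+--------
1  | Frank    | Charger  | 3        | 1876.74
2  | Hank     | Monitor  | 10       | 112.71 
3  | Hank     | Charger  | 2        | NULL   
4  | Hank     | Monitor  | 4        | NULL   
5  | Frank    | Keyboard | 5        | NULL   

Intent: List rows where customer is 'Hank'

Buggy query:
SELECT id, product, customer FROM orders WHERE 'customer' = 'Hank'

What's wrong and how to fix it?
Bug: Single quotes denote string literals in SQL; the column name is being compared as a constant string

Fix: Reference the column as customer without single quotes

Corrected query:
SELECT id, product, customer FROM orders WHERE customer = 'Hank'

Result:
id | product | customer
---+---------+---------
2  | Monitor | Hank    
3  | Charger | Hank    
4  | Monitor | Hank    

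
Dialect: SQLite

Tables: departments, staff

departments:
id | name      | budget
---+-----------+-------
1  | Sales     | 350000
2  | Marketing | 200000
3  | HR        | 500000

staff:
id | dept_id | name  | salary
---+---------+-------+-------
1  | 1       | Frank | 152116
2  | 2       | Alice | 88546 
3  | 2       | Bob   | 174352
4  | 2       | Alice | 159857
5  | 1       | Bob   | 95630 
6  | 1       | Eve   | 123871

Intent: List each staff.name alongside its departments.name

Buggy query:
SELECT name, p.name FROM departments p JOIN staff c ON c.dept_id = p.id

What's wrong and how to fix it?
Bug: 'name' exists in both joined tables, so the database can't tell which one is meant

Fix: Prefix ambiguous columns with the table alias

Corrected query:
SELECT c.name, p.name FROM departments p JOIN staff c ON c.dept_id = p.id

Result:
name  | name     
------+----------
Frank | Sales    
Alice | Marketing
Bob   | Marketing
Alice | Marketing
Bob   | Sales    
Eve   | Sales    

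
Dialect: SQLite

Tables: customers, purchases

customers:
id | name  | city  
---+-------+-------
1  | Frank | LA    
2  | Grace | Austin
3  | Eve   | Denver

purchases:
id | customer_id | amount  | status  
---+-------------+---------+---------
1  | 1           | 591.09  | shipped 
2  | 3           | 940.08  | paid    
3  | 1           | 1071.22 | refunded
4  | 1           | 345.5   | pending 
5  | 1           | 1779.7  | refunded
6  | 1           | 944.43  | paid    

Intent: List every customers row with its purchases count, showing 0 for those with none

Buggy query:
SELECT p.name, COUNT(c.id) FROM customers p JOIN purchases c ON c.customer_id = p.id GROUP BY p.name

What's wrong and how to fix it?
Bug: INNER JOIN drops customers rows that have no matching purchases rows

Fix: Switch to LEFT JOIN to retain unmatched parent rows

Corrected query:
SELECT p.name, COUNT(c.id) FROM customers p LEFT JOIN purchases c ON c.customer_id = p.id GROUP BY p.name

Result:
name  | COUNT(c.id)
------+------------
Eve   | 1          
Frank | 5          
Grace | 0          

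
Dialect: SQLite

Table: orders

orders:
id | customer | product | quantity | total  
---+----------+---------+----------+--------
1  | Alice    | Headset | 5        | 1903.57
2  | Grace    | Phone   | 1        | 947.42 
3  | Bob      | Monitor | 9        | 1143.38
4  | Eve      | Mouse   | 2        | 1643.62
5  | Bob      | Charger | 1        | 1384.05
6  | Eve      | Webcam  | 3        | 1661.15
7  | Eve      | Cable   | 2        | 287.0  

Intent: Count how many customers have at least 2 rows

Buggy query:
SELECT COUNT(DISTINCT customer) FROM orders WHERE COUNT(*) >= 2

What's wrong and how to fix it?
Bug: WHERE filters individual rows, not groups, so a group-level COUNT is invalid there

Fix: Group first with HAVING COUNT(*) >= 2, then COUNT the resulting groups

Corrected query:
SELECT COUNT(*) FROM (SELECT customer FROM orders GROUP BY customer HAVING COUNT(*) >= 2)

Result:
COUNT(*)
--------
2       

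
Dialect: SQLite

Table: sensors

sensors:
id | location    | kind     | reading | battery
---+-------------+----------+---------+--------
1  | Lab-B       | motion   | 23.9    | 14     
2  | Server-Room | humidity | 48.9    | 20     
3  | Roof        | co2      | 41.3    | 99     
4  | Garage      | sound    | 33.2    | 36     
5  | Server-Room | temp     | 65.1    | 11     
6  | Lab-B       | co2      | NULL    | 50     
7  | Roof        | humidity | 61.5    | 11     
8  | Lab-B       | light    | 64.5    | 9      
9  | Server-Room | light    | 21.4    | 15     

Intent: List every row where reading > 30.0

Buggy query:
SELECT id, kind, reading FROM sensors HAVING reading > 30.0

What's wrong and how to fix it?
Bug: HAVING filters the output of aggregation, but this query has no GROUP BY and no aggregate functions, so SQLite rejects it (HAVING clause on a non-aggregate query); the condition here is per row

Fix: Use WHERE for row-level filtering

Corrected query:
SELECT id, kind, reading FROM sensors WHERE reading > 30.0

Result:
id | kind     | reading
---+----------+--------
2  | humidity | 48.9   
3  | co2      | 41.3   
4  | sound    | 33.2   
5  | temp     | 65.1   
7  | humidity | 61.5   
8  | light    | 64.5   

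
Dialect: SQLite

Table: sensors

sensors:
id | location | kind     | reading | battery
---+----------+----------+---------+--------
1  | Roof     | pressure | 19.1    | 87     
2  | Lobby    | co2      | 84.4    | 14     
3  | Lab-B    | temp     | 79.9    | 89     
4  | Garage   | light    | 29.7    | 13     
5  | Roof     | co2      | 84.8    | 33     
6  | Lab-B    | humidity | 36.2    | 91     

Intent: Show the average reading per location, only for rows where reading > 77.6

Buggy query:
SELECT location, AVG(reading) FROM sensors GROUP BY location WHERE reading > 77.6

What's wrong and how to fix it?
Bug: WHERE cannot follow GROUP BY

Fix: Place WHERE between FROM and GROUP BY

Corrected query:
SELECT location, AVG(reading) FROM sensors WHERE reading > 77.6 GROUP BY location

Result:
location | AVG(reading)
---------+-------------
Lab-B    | 79.9        
Lobby    | 84.4        
Roof     | 84.8        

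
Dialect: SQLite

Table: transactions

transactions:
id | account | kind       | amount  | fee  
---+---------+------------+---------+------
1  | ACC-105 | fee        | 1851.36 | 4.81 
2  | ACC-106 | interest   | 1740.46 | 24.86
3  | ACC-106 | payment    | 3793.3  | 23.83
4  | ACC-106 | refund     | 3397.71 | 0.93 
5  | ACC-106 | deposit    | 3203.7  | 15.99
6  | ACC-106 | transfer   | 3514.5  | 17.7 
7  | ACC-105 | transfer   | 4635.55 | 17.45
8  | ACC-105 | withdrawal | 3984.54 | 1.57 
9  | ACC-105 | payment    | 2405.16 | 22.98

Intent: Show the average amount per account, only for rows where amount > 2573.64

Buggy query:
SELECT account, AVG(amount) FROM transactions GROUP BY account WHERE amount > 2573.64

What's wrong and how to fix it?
Bug: WHERE cannot follow GROUP BY

Fix: Place WHERE between FROM and GROUP BY

Corrected query:
SELECT account, AVG(amount) FROM transactions WHERE amount > 2573.64 GROUP BY account

Result:
account | AVG(amount)
--------+------------
ACC-105 | 4310.045   
ACC-106 | 3477.3025  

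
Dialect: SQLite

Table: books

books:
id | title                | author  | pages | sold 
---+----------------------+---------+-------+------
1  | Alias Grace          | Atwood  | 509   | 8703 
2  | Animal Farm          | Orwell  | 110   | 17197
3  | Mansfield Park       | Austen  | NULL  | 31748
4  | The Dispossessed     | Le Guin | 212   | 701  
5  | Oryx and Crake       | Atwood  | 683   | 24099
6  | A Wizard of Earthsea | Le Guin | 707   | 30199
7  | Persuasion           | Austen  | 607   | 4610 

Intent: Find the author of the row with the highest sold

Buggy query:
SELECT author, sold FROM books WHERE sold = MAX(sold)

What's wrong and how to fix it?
Bug: WHERE is evaluated per row; an aggregate over the whole table isn't defined there

Fix: Use a subquery: WHERE sold = (SELECT MAX(sold) FROM books)

Corrected query:
SELECT author, sold FROM books WHERE sold = (SELECT MAX(sold) FROM books)

Result:
author | sold 
-------+------
Austen | 31748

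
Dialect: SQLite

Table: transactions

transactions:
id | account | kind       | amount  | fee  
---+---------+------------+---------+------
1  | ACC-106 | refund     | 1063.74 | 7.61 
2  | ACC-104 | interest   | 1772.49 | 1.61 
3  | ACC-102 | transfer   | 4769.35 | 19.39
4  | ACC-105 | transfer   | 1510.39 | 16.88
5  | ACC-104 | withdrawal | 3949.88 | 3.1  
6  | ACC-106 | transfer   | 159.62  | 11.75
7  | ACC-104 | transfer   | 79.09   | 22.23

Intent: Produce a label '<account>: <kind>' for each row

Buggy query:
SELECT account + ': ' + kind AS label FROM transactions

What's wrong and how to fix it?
Bug: SQLite uses || for string concatenation; + coerces text to numbers (yielding 0)

Fix: Replace + with || to concatenate text

Corrected query:
SELECT account || ': ' || kind AS label FROM transactions

Result:
label              
-------------------
ACC-106: refund    
ACC-104: interest  
ACC-102: transfer  
ACC-105: transfer  
ACC-104: withdrawal
ACC-106: transfer  
ACC-104: transfer  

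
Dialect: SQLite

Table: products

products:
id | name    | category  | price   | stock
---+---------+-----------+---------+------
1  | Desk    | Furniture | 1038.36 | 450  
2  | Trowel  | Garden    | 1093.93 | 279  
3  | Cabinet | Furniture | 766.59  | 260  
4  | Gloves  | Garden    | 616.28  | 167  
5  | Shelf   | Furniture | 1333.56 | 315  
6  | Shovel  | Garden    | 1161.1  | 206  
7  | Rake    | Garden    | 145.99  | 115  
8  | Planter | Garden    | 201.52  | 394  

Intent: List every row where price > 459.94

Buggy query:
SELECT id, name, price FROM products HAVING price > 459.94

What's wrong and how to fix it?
Bug: HAVING filters the output of aggregation, but this query has no GROUP BY and no aggregate functions, so SQLite rejects it (HAVING clause on a non-aggregate query); the condition here is per row

Fix: Use WHERE for row-level filtering

Corrected query:
SELECT id, name, price FROM products WHERE price > 459.94

Result:
id | name    | price  
---+---------+--------
1  | Desk    | 1038.36
2  | Trowel  | 1093.93
3  | Cabinet | 766.59 
4  | Gloves  | 616.28 
5  | Shelf   | 1333.56
6  | Shovel  | 1161.1 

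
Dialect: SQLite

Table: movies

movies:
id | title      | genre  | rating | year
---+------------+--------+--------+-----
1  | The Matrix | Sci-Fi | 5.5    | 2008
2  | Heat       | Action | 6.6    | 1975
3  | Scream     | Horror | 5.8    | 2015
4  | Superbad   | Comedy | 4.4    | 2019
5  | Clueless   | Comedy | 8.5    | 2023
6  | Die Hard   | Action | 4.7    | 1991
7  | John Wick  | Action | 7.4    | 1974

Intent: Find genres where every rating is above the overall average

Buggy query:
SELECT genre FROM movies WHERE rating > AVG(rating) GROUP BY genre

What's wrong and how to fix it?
Bug: WHERE evaluates per row before aggregation, so AVG() is unavailable

Fix: Compute the overall average in a scalar subquery and compare each group's MIN against it in HAVING

Corrected query:
SELECT genre FROM movies GROUP BY genre HAVING MIN(rating) > (SELECT AVG(rating) FROM movies)

Result:
(no rows)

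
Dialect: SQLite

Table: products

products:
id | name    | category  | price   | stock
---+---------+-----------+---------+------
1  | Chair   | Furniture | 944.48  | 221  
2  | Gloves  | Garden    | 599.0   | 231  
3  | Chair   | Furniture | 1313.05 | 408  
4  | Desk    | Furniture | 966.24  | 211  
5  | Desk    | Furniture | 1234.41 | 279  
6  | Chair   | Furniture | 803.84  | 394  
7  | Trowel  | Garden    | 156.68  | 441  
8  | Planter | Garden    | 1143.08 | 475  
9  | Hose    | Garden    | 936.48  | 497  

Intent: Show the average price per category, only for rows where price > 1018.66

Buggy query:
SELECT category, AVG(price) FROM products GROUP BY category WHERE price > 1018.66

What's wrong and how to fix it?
Bug: WHERE cannot follow GROUP BY

Fix: Place WHERE between FROM and GROUP BY

Corrected query:
SELECT category, AVG(price) FROM products WHERE price > 1018.66 GROUP BY category

Result:
category  | AVG(price)
----------+-----------
Furniture | 1273.73   
Garden    | 1143.08   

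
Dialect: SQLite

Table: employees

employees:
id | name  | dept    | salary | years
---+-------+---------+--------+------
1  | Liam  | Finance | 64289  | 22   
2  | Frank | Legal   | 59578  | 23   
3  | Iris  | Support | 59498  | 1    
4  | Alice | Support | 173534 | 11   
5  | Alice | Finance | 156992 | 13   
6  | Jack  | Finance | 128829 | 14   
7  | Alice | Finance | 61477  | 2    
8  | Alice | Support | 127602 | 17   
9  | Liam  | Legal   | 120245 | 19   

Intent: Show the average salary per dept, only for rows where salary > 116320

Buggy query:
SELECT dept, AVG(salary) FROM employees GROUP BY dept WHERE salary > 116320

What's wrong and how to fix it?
Bug: Row-level WHERE must come before GROUP BY in the clause order

Fix: Place WHERE between FROM and GROUP BY

Corrected query:
SELECT dept, AVG(salary) FROM employees WHERE salary > 116320 GROUP BY dept

Result:
dept    | AVG(salary)
--------+------------
Finance | 142910.5   
Legal   | 120245     
Support | 150568     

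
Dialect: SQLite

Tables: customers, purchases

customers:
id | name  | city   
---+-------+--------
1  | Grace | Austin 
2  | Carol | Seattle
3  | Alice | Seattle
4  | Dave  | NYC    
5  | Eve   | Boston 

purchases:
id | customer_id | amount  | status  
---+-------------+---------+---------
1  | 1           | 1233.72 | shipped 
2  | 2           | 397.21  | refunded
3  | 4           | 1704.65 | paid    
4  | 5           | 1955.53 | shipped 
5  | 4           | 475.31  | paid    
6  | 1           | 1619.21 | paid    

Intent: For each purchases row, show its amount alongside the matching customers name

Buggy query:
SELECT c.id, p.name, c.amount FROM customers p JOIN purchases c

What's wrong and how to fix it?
Bug: JOIN with no ON clause produces a cartesian product; every purchases row pairs with every customers row

Fix: Add ON c.customer_id = p.id to the JOIN

Corrected query:
SELECT c.id, p.name, c.amount FROM customers p JOIN purchases c ON c.customer_id = p.id

Result:
id | name  | amount 
---+-------+--------
1  | Grace | 1233.72
2  | Carol | 397.21 
3  | Dave  | 1704.65
4  | Eve   | 1955.53
5  | Dave  | 475.31 
6  | Grace | 1619.21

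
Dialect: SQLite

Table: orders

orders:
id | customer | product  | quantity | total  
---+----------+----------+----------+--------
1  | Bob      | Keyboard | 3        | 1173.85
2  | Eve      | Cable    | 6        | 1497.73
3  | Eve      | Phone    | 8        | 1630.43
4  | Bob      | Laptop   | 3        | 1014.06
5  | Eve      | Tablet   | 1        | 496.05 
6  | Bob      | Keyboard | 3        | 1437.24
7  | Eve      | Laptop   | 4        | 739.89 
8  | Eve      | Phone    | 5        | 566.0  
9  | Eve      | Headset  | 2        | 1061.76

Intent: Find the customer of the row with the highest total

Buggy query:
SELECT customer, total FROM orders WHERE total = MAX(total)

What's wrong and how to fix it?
Bug: WHERE is evaluated per row; an aggregate over the whole table isn't defined there

Fix: Use a subquery: WHERE total = (SELECT MAX(total) FROM orders)

Corrected query:
SELECT customer, total FROM orders WHERE total = (SELECT MAX(total) FROM orders)

Result:
customer | total  
---------+--------
Eve      | 1630.43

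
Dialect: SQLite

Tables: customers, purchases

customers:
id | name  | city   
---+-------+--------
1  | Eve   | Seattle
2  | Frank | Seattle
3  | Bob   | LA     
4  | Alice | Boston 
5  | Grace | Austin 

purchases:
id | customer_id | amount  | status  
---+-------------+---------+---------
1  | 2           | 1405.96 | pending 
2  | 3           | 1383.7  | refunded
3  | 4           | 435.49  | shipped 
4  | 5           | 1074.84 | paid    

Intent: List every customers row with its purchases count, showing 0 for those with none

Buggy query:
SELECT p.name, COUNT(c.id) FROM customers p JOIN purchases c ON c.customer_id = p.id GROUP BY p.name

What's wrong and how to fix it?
Bug: INNER JOIN drops customers rows that have no matching purchases rows

Fix: Switch to LEFT JOIN to retain unmatched parent rows

Corrected query:
SELECT p.name, COUNT(c.id) FROM customers p LEFT JOIN purchases c ON c.customer_id = p.id GROUP BY p.name

Result:
name  | COUNT(c.id)
------+------------
Alice | 1          
Bob   | 1          
Eve   | 0          
Frank | 1          
Grace | 1          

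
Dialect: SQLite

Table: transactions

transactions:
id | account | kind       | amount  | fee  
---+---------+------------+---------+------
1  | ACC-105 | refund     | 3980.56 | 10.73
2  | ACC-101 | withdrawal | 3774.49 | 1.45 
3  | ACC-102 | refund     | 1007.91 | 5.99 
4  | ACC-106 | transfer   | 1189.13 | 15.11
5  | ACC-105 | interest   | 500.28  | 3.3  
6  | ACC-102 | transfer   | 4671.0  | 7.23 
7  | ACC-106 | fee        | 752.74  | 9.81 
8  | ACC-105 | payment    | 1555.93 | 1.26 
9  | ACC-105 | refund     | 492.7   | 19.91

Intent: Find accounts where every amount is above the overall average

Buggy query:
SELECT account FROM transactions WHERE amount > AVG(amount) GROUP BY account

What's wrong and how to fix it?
Bug: AVG() is an aggregate; it can't sit directly in WHERE

Fix: Compute the overall average in a scalar subquery and compare each group's MIN against it in HAVING

Corrected query:
SELECT account FROM transactions GROUP BY account HAVING MIN(amount) > (SELECT AVG(amount) FROM transactions)

Result:
account
-------
ACC-101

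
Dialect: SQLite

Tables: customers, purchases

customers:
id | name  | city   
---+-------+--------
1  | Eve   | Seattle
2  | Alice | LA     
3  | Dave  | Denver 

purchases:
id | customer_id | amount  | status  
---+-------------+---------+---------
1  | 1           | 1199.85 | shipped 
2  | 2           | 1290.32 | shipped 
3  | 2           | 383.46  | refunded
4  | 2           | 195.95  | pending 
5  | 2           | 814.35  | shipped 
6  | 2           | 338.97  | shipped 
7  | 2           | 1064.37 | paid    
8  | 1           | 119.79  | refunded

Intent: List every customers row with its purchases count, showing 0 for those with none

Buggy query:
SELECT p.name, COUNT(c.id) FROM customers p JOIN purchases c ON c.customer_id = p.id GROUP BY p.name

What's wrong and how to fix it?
Bug: INNER JOIN drops customers rows that have no matching purchases rows

Fix: Switch to LEFT JOIN to retain unmatched parent rows

Corrected query:
SELECT p.name, COUNT(c.id) FROM customers p LEFT JOIN purchases c ON c.customer_id = p.id GROUP BY p.name

Result:
name  | COUNT(c.id)
------+------------
Alice | 6          
Dave  | 0          
Eve   | 2          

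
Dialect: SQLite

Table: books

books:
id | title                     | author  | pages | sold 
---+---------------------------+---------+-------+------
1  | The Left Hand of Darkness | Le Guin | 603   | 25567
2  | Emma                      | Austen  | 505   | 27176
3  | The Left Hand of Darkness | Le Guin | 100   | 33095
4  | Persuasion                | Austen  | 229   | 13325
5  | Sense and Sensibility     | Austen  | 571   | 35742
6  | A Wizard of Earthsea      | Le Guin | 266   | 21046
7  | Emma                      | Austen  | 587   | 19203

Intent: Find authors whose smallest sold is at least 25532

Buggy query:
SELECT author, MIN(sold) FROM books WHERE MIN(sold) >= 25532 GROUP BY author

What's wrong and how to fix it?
Bug: Aggregates like MIN are computed per group after WHERE runs

Fix: Use HAVING for the per-group MIN condition

Corrected query:
SELECT author, MIN(sold) FROM books GROUP BY author HAVING MIN(sold) >= 25532

Result:
(no rows)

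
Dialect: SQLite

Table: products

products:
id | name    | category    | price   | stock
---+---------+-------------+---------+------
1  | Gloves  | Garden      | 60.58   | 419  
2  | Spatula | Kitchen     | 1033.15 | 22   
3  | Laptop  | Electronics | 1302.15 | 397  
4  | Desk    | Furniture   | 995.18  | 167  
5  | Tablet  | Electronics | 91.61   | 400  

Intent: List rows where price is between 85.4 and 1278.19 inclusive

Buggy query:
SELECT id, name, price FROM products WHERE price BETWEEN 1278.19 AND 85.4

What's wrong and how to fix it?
Bug: BETWEEN expects the lower bound first; with 1278.19 AND 85.4 the range is empty

Fix: Write BETWEEN 85.4 AND 1278.19

Corrected query:
SELECT id, name, price FROM products WHERE price BETWEEN 85.4 AND 1278.19

Result:
id | name    | price  
---+---------+--------
2  | Spatula | 1033.15
4  | Desk    | 995.18 
5  | Tablet  | 91.61  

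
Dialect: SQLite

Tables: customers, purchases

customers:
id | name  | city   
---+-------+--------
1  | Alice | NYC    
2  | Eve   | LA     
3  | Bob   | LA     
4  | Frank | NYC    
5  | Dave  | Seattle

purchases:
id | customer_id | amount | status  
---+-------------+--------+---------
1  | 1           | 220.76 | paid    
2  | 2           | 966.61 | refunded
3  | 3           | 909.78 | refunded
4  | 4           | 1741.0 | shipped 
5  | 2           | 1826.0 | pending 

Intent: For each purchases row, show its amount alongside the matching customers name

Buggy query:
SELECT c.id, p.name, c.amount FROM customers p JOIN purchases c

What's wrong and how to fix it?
Bug: Missing join condition: each purchases row is matched to all customers rows instead of just its own

Fix: Specify the join condition linking the foreign key to the parent id

Corrected query:
SELECT c.id, p.name, c.amount FROM customers p JOIN purchases c ON c.customer_id = p.id

Result:
id | name  | amount
---+-------+-------
1  | Alice | 220.76
2  | Eve   | 966.61
3  | Bob   | 909.78
4  | Frank | 1741  
5  | Eve   | 1826  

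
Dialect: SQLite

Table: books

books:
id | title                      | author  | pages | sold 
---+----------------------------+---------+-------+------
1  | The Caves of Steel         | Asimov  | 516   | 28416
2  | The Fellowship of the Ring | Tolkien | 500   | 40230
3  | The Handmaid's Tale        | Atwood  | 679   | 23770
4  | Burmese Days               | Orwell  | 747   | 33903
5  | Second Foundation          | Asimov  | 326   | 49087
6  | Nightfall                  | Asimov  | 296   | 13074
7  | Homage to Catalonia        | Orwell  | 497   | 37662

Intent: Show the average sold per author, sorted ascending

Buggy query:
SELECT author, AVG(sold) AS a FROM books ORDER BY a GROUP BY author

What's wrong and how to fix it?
Bug: GROUP BY must precede ORDER BY

Fix: Reorder: SELECT … FROM … GROUP BY … ORDER BY …

Corrected query:
SELECT author, AVG(sold) AS a FROM books GROUP BY author ORDER BY a

Result:
author  | a           
--------+-------------
Atwood  | 23770       
Asimov  | 30192.333333
Orwell  | 35782.5     
Tolkien | 40230       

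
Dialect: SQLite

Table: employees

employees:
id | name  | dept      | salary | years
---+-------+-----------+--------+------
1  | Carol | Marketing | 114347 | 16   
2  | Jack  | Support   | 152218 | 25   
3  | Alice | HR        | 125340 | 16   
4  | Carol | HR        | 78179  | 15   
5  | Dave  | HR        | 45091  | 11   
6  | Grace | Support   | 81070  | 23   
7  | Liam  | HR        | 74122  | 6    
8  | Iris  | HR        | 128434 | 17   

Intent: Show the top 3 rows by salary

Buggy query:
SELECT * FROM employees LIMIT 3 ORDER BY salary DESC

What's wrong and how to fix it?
Bug: ORDER BY cannot follow LIMIT; LIMIT is the final clause

Fix: Sort with ORDER BY, then apply LIMIT

Corrected query:
SELECT * FROM employees ORDER BY salary DESC LIMIT 3

Result:
id | name  | dept    | salary | years
---+-------+---------+--------+------
2  | Jack  | Support | 152218 | 25   
8  | Iris  | HR      | 128434 | 17   
3  | Alice | HR      | 125340 | 16   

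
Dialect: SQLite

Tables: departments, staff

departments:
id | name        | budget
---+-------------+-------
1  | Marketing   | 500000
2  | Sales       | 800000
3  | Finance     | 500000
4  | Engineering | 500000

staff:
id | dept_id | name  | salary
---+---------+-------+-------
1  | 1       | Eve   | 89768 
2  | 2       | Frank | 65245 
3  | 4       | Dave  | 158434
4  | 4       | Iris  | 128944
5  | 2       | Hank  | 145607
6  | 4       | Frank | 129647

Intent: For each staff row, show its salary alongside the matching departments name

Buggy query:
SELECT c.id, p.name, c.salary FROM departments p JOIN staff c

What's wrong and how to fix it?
Bug: JOIN with no ON clause produces a cartesian product; every staff row pairs with every departments row

Fix: Add ON c.dept_id = p.id to the JOIN

Corrected query:
SELECT c.id, p.name, c.salary FROM departments p JOIN staff c ON c.dept_id = p.id

Result:
id | name        | salary
---+-------------+-------
1  | Marketing   | 89768 
2  | Sales       | 65245 
3  | Engineering | 158434
4  | Engineering | 128944
5  | Sales       | 145607
6  | Engineering | 129647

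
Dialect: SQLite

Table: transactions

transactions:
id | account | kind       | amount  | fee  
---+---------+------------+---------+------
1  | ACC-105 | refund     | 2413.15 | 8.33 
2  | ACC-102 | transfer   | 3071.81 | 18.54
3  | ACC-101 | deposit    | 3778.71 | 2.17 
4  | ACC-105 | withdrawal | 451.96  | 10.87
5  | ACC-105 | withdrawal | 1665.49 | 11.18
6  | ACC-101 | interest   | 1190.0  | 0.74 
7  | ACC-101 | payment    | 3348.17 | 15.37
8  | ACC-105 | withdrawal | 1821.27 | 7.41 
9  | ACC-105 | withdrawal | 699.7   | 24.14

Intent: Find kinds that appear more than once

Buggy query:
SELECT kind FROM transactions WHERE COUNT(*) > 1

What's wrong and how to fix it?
Bug: COUNT(*) is an aggregate and cannot be used in WHERE

Fix: GROUP BY kind, then filter groups with HAVING COUNT(*) > 1

Corrected query:
SELECT kind FROM transactions GROUP BY kind HAVING COUNT(*) > 1

Result:
kind      
----------
withdrawal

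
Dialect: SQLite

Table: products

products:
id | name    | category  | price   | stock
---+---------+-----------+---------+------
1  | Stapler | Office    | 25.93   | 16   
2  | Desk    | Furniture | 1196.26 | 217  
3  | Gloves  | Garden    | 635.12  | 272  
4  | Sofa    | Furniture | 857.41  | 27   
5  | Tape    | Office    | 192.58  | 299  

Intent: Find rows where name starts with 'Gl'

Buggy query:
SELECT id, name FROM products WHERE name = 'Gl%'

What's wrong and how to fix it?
Bug: '=' compares the literal string including the % character; pattern matching needs LIKE

Fix: Replace '=' with LIKE so 'Gl%' is treated as a pattern

Corrected query:
SELECT id, name FROM products WHERE name LIKE 'Gl%'

Result:
id | name  
---+-------
3  | Gloves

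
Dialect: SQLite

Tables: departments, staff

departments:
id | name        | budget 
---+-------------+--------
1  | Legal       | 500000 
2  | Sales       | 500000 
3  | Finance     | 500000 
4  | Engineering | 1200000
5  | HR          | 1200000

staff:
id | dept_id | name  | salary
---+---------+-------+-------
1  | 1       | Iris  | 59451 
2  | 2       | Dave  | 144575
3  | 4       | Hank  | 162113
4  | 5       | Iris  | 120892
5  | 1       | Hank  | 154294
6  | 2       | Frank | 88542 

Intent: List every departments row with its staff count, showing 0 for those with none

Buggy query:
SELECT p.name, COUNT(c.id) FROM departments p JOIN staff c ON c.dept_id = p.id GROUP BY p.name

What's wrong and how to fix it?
Bug: An inner join excludes parents with zero children

Fix: Use LEFT JOIN so parents without children still appear (COUNT(c.id) gives 0)

Corrected query:
SELECT p.name, COUNT(c.id) FROM departments p LEFT JOIN staff c ON c.dept_id = p.id GROUP BY p.name

Result:
name        | COUNT(c.id)
------------+------------
Engineering | 1          
Finance     | 0          
HR          | 1          
Legal       | 2          
Sales       | 2          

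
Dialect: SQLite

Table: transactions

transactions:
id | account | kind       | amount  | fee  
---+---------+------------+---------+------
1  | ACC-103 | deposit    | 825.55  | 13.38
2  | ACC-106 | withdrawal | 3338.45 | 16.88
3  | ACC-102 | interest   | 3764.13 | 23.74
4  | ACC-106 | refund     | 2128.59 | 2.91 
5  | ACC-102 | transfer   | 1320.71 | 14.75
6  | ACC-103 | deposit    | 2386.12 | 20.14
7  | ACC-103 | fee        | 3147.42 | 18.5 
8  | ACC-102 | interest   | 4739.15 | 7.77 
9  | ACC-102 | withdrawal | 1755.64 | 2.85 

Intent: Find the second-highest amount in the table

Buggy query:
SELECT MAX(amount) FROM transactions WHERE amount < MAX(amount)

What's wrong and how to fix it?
Bug: The inner MAX is an aggregate inside WHERE, which is not allowed

Fix: Put the inner MAX in a scalar subquery

Corrected query:
SELECT MAX(amount) FROM transactions WHERE amount < (SELECT MAX(amount) FROM transactions)

Result:
MAX(amount)
-----------
3764.13    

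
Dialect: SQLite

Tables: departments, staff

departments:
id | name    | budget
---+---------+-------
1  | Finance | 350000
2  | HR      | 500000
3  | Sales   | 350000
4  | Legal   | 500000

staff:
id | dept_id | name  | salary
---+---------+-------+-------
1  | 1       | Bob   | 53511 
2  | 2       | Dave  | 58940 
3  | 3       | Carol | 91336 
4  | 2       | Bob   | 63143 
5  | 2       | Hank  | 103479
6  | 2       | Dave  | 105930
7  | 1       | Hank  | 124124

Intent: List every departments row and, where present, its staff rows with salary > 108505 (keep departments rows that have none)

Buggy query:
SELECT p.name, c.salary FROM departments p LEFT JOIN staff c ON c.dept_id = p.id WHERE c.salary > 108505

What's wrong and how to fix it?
Bug: Filtering c.salary in WHERE discards the NULL rows produced by LEFT JOIN, turning it into an inner join

Fix: Put 'c.salary > 108505' in the JOIN's ON clause instead of WHERE

Corrected query:
SELECT p.name, c.salary FROM departments p LEFT JOIN staff c ON c.dept_id = p.id AND c.salary > 108505

Result:
name    | salary
--------+-------
Finance | 124124
HR      | NULL  
Sales   | NULL  
Legal   | NULL  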